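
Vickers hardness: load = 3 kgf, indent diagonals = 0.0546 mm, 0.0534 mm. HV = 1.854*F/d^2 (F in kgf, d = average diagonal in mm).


d_avg = (0.0546+0.0534)/2 = 0.054 mm
HV = 1.854*3/0.054^2 = 1907

1907


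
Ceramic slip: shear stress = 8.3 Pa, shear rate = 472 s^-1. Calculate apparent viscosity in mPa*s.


eta = tau/gamma * 1000 = 8.3/472 * 1000 = 17.6 mPa*s

17.6


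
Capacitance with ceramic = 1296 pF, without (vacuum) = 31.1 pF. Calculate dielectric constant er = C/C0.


er = 1296 / 31.1 = 41.67

41.67


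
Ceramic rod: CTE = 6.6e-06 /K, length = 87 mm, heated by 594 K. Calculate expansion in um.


dL = 6.6e-06 * 87 * 594 * 1000 = 341.075 um

341.075


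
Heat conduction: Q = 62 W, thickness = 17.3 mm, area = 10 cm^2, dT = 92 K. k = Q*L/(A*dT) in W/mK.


k = 62*17.3/1000/(10/10000*92) = 11.66 W/mK

11.66


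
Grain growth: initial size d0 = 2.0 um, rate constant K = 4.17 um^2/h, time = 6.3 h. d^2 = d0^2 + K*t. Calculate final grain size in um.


d^2 = 2.0^2 + 4.17*6.3 = 30.271
d = sqrt(30.271) = 5.5 um

5.5


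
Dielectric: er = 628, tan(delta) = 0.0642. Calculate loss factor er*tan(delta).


Loss = 628 * 0.0642 = 40.318

40.318


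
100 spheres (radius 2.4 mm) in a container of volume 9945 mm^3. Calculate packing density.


V_sphere = 4/3*pi*2.4^3 = 57.9058 mm^3
Total V = 100*57.9058 = 5790.58 mm^3
PD = 5790.58 / 9945 = 0.582

0.582


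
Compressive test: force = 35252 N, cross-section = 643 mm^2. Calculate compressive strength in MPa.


CS = 35252 / 643 = 54.8 MPa

54.8


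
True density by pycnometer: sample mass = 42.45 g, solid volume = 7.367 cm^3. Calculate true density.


TD = 42.45 / 7.367 = 5.762 g/cm^3

5.762


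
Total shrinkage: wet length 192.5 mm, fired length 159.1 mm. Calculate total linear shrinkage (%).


TS = (192.5 - 159.1) / 192.5 * 100 = 17.35%

17.35


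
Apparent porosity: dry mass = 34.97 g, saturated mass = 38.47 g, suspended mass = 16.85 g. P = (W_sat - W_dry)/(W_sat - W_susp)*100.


P = (38.47 - 34.97) / (38.47 - 16.85) * 100 = 3.5 / 21.62 * 100 = 16.2%

16.2


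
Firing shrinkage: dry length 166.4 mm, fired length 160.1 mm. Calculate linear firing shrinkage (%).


FS = (166.4 - 160.1) / 166.4 * 100 = 3.79%

3.79


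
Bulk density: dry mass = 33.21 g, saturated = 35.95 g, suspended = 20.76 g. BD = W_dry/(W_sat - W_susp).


BD = 33.21 / (35.95 - 20.76) = 33.21 / 15.19 = 2.186 g/cm^3

2.186


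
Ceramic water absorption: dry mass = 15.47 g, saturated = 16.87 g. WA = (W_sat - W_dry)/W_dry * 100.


WA = (16.87 - 15.47) / 15.47 * 100 = 9.05%

9.05


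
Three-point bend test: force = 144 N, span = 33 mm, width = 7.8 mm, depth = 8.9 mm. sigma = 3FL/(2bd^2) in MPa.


sigma = 3*144*33/(2*7.8*8.9^2) = 11.5 MPa

11.5


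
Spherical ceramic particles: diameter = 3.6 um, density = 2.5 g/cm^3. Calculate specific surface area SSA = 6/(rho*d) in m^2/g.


SSA = 6 / (2.5 * 3.6) = 0.667 m^2/g

0.667


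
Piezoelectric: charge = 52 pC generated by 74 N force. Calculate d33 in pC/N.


d33 = 52 / 74 = 0.7 pC/N

0.7


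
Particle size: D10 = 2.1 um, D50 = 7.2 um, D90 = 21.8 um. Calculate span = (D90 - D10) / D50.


Span = (21.8 - 2.1) / 7.2 = 19.7 / 7.2 = 2.736

2.736


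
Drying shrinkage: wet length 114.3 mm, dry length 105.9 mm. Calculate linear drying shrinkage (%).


DS = (114.3 - 105.9) / 114.3 * 100 = 7.35%

7.35


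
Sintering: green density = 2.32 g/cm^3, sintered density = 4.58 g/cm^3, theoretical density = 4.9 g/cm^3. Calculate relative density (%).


Relative = 4.58 / 4.9 * 100 = 93.5%

93.5


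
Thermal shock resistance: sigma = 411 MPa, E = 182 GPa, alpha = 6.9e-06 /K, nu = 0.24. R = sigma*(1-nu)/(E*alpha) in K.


R = 411*(1-0.24)/(182*1000*6.9e-06) = 249 K

249


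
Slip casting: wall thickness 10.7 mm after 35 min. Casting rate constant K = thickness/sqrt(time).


K = 10.7 / sqrt(35) = 10.7 / 5.9161 = 1.809 mm/min^0.5

1.809


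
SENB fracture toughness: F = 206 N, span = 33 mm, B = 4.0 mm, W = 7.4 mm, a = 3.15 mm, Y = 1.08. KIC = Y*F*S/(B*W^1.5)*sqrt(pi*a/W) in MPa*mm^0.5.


KIC = 1.08*206*33/(4.0*7.4^1.5)*sqrt(pi*3.15/7.4) = 105.44

105.44


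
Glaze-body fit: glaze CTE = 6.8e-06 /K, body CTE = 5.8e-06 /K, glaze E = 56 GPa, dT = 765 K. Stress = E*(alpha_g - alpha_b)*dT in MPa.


Stress = 56*1000*(6.8e-06 - 5.8e-06)*765 = 42.8 MPa

42.8


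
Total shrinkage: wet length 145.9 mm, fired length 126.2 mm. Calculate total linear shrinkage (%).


TS = (145.9 - 126.2) / 145.9 * 100 = 13.5%

13.5


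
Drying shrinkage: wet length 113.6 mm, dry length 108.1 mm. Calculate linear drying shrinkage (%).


DS = (113.6 - 108.1) / 113.6 * 100 = 4.84%

4.84


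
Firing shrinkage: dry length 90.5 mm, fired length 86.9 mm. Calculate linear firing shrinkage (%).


FS = (90.5 - 86.9) / 90.5 * 100 = 3.98%

3.98


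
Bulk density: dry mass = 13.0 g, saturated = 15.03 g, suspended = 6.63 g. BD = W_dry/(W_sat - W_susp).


BD = 13.0 / (15.03 - 6.63) = 13.0 / 8.4 = 1.548 g/cm^3

1.548


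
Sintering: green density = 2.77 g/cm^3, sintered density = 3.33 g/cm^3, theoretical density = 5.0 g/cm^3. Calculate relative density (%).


Relative = 3.33 / 5.0 * 100 = 66.6%

66.6


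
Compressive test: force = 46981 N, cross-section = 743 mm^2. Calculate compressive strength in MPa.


CS = 46981 / 743 = 63.2 MPa

63.2


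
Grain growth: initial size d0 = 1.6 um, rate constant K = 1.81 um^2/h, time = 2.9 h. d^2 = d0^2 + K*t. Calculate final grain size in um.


d^2 = 1.6^2 + 1.81*2.9 = 7.809
d = sqrt(7.809) = 2.79 um

2.79


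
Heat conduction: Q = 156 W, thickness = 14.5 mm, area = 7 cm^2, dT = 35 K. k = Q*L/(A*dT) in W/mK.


k = 156*14.5/1000/(7/10000*35) = 92.33 W/mK

92.33


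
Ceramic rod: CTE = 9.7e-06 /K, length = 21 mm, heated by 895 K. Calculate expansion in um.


dL = 9.7e-06 * 21 * 895 * 1000 = 182.312 um

182.312


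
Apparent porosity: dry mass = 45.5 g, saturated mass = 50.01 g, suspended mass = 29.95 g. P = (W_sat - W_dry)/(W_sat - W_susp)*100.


P = (50.01 - 45.5) / (50.01 - 29.95) * 100 = 4.51 / 20.06 * 100 = 22.5%

22.5


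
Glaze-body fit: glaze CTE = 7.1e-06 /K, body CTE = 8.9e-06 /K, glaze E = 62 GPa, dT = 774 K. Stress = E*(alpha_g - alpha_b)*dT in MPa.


Stress = 62*1000*(7.1e-06 - 8.9e-06)*774 = -86.4 MPa

-86.4


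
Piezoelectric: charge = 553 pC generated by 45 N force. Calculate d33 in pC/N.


d33 = 553 / 45 = 12.3 pC/N

12.3


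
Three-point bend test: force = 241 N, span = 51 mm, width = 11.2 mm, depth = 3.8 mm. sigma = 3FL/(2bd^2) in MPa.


sigma = 3*241*51/(2*11.2*3.8^2) = 114.0 MPa

114.0


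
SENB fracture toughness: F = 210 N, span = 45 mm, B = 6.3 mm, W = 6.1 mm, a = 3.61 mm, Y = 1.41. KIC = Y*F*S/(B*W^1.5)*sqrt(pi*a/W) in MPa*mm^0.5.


KIC = 1.41*210*45/(6.3*6.1^1.5)*sqrt(pi*3.61/6.1) = 191.42

191.42


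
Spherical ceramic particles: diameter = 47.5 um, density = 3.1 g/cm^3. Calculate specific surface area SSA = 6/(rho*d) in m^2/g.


SSA = 6 / (3.1 * 47.5) = 0.041 m^2/g

0.041


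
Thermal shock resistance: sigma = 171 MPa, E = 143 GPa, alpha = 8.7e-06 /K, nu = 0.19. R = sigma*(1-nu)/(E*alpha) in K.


R = 171*(1-0.19)/(143*1000*8.7e-06) = 111 K

111


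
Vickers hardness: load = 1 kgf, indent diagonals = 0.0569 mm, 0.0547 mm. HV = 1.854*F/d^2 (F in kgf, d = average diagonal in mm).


d_avg = (0.0569+0.0547)/2 = 0.0558 mm
HV = 1.854*1/0.0558^2 = 595

595


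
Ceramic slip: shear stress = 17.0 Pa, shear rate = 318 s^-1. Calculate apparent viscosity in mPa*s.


eta = tau/gamma * 1000 = 17.0/318 * 1000 = 53.5 mPa*s

53.5


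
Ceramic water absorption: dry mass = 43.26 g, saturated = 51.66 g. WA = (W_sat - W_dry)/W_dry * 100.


WA = (51.66 - 43.26) / 43.26 * 100 = 19.42%

19.42


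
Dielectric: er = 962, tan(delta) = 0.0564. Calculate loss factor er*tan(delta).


Loss = 962 * 0.0564 = 54.257

54.257


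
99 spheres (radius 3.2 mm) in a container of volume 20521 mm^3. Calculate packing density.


V_sphere = 4/3*pi*3.2^3 = 137.2583 mm^3
Total V = 99*137.2583 = 13588.5717 mm^3
PD = 13588.5717 / 20521 = 0.662

0.662


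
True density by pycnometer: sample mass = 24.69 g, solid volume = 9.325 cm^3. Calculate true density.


TD = 24.69 / 9.325 = 2.648 g/cm^3

2.648


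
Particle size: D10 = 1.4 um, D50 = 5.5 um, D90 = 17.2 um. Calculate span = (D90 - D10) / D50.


Span = (17.2 - 1.4) / 5.5 = 15.8 / 5.5 = 2.873

2.873


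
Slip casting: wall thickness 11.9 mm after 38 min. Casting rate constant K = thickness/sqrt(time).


K = 11.9 / sqrt(38) = 11.9 / 6.1644 = 1.93 mm/min^0.5

1.93


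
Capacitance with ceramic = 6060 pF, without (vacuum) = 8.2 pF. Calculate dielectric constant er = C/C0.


er = 6060 / 8.2 = 739.02

739.02


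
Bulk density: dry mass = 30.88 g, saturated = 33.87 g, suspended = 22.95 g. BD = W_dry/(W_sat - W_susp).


BD = 30.88 / (33.87 - 22.95) = 30.88 / 10.92 = 2.828 g/cm^3

2.828


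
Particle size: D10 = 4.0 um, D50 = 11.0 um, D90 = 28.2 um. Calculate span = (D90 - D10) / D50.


Span = (28.2 - 4.0) / 11.0 = 24.2 / 11.0 = 2.2

2.2


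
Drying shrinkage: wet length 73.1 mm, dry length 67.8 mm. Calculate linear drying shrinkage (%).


DS = (73.1 - 67.8) / 73.1 * 100 = 7.25%

7.25


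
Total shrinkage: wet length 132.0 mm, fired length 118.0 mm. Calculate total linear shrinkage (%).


TS = (132.0 - 118.0) / 132.0 * 100 = 10.61%

10.61


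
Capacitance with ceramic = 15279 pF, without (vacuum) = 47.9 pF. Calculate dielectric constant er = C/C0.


er = 15279 / 47.9 = 318.98

318.98


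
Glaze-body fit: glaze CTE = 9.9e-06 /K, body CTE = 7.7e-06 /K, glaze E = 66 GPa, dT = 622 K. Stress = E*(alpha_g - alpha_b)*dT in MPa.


Stress = 66*1000*(9.9e-06 - 7.7e-06)*622 = 90.3 MPa

90.3


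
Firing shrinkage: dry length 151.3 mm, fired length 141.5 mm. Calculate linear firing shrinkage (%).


FS = (151.3 - 141.5) / 151.3 * 100 = 6.48%

6.48


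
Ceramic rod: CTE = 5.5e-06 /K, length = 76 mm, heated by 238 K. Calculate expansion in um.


dL = 5.5e-06 * 76 * 238 * 1000 = 99.484 um

99.484


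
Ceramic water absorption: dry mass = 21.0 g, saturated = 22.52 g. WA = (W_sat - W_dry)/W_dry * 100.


WA = (22.52 - 21.0) / 21.0 * 100 = 7.24%

7.24


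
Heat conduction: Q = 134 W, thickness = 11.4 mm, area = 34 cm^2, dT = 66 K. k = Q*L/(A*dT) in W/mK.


k = 134*11.4/1000/(34/10000*66) = 6.81 W/mK

6.81


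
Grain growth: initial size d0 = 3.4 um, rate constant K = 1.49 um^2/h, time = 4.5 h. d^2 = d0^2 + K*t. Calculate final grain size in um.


d^2 = 3.4^2 + 1.49*4.5 = 18.265
d = sqrt(18.265) = 4.27 um

4.27


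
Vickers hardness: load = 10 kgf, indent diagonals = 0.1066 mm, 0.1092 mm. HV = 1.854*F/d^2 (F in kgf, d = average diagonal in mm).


d_avg = (0.1066+0.1092)/2 = 0.1079 mm
HV = 1.854*10/0.1079^2 = 1592

1592


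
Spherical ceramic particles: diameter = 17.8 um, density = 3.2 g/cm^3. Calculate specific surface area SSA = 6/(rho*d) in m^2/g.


SSA = 6 / (3.2 * 17.8) = 0.105 m^2/g

0.105


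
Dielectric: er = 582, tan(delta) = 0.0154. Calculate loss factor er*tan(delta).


Loss = 582 * 0.0154 = 8.963

8.963


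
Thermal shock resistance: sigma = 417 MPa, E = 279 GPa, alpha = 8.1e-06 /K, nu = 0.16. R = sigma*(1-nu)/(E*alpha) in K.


R = 417*(1-0.16)/(279*1000*8.1e-06) = 155 K

155


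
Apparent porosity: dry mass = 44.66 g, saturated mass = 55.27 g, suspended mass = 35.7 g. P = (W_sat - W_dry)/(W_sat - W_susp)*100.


P = (55.27 - 44.66) / (55.27 - 35.7) * 100 = 10.61 / 19.57 * 100 = 54.2%

54.2


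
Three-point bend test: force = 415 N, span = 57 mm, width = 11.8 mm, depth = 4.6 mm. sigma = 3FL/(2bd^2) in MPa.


sigma = 3*415*57/(2*11.8*4.6^2) = 142.1 MPa

142.1


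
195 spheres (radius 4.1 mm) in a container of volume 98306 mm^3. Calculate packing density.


V_sphere = 4/3*pi*4.1^3 = 288.6956 mm^3
Total V = 195*288.6956 = 56295.642 mm^3
PD = 56295.642 / 98306 = 0.573

0.573


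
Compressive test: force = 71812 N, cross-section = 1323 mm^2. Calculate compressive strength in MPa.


CS = 71812 / 1323 = 54.3 MPa

54.3


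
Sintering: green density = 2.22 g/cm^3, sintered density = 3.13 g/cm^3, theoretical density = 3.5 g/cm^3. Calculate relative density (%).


Relative = 3.13 / 3.5 * 100 = 89.4%

89.4


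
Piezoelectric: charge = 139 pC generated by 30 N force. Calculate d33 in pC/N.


d33 = 139 / 30 = 4.6 pC/N

4.6


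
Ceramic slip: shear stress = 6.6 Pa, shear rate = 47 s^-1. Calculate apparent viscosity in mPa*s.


eta = tau/gamma * 1000 = 6.6/47 * 1000 = 140.4 mPa*s

140.4


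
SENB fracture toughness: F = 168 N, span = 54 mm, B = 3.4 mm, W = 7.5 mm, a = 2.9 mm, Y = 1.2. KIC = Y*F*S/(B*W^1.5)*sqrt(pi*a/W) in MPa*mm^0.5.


KIC = 1.2*168*54/(3.4*7.5^1.5)*sqrt(pi*2.9/7.5) = 171.81

171.81


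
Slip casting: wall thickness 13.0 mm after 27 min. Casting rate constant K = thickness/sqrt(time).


K = 13.0 / sqrt(27) = 13.0 / 5.1962 = 2.502 mm/min^0.5

2.502


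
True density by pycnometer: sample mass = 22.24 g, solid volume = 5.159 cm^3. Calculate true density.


TD = 22.24 / 5.159 = 4.311 g/cm^3

4.311


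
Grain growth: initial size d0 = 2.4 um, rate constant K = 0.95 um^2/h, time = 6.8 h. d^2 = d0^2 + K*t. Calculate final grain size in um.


d^2 = 2.4^2 + 0.95*6.8 = 12.22
d = sqrt(12.22) = 3.5 um

3.5


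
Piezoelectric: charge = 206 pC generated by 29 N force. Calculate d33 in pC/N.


d33 = 206 / 29 = 7.1 pC/N

7.1


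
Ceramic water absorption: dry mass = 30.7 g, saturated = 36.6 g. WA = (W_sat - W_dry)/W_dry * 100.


WA = (36.6 - 30.7) / 30.7 * 100 = 19.22%

19.22


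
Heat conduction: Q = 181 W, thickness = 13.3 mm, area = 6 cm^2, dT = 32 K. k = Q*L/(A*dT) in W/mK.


k = 181*13.3/1000/(6/10000*32) = 125.38 W/mK

125.38


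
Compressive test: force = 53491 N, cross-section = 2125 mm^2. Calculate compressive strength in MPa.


CS = 53491 / 2125 = 25.2 MPa

25.2


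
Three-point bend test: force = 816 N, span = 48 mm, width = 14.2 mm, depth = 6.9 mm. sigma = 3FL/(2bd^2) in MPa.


sigma = 3*816*48/(2*14.2*6.9^2) = 86.9 MPa

86.9


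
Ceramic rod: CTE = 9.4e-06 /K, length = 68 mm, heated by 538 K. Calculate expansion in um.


dL = 9.4e-06 * 68 * 538 * 1000 = 343.89 um

343.89


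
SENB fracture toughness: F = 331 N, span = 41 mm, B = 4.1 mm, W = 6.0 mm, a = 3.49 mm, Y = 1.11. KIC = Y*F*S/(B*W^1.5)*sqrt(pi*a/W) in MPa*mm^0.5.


KIC = 1.11*331*41/(4.1*6.0^1.5)*sqrt(pi*3.49/6.0) = 337.94

337.94


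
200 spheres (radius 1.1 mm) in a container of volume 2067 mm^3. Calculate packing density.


V_sphere = 4/3*pi*1.1^3 = 5.5753 mm^3
Total V = 200*5.5753 = 1115.06 mm^3
PD = 1115.06 / 2067 = 0.539

0.539


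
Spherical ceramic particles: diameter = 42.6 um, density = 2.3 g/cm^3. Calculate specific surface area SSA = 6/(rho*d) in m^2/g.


SSA = 6 / (2.3 * 42.6) = 0.061 m^2/g

0.061


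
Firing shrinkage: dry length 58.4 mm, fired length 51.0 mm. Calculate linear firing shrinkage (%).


FS = (58.4 - 51.0) / 58.4 * 100 = 12.67%

12.67


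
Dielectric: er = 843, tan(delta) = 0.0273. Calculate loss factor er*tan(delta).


Loss = 843 * 0.0273 = 23.014

23.014


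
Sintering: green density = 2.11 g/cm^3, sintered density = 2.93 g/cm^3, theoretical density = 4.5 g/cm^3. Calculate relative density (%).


Relative = 2.93 / 4.5 * 100 = 65.1%

65.1


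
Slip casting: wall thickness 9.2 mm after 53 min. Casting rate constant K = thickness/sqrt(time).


K = 9.2 / sqrt(53) = 9.2 / 7.2801 = 1.264 mm/min^0.5

1.264


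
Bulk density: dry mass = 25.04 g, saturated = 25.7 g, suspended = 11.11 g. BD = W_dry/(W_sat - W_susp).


BD = 25.04 / (25.7 - 11.11) = 25.04 / 14.59 = 1.716 g/cm^3

1.716


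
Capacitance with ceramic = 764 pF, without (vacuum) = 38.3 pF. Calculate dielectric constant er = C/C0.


er = 764 / 38.3 = 19.95

19.95


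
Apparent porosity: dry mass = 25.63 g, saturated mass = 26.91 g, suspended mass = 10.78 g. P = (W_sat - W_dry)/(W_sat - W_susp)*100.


P = (26.91 - 25.63) / (26.91 - 10.78) * 100 = 1.28 / 16.13 * 100 = 7.9%

7.9


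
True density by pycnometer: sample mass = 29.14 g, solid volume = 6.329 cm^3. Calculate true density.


TD = 29.14 / 6.329 = 4.604 g/cm^3

4.604


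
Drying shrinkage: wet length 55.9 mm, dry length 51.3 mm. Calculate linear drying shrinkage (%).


DS = (55.9 - 51.3) / 55.9 * 100 = 8.23%

8.23


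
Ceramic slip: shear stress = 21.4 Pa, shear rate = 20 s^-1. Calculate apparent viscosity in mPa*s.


eta = tau/gamma * 1000 = 21.4/20 * 1000 = 1070.0 mPa*s

1070.0


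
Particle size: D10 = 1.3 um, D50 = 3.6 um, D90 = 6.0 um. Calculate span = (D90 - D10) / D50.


Span = (6.0 - 1.3) / 3.6 = 4.7 / 3.6 = 1.306

1.306


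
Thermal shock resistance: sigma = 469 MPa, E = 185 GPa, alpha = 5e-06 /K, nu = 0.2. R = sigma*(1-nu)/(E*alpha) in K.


R = 469*(1-0.2)/(185*1000*5e-06) = 406 K

406


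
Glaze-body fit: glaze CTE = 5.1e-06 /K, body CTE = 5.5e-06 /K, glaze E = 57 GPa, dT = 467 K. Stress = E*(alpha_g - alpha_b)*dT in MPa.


Stress = 57*1000*(5.1e-06 - 5.5e-06)*467 = -10.6 MPa

-10.6


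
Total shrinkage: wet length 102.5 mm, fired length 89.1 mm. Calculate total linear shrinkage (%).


TS = (102.5 - 89.1) / 102.5 * 100 = 13.07%

13.07


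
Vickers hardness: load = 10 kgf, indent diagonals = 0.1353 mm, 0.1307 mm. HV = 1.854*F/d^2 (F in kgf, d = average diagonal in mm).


d_avg = (0.1353+0.1307)/2 = 0.133 mm
HV = 1.854*10/0.133^2 = 1048

1048


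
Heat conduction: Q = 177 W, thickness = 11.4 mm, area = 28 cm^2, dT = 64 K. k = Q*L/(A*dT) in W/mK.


k = 177*11.4/1000/(28/10000*64) = 11.26 W/mK

11.26


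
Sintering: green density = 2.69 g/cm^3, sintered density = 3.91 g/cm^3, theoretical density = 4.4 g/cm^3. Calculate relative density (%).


Relative = 3.91 / 4.4 * 100 = 88.9%

88.9


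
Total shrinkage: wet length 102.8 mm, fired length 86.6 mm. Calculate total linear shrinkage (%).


TS = (102.8 - 86.6) / 102.8 * 100 = 15.76%

15.76


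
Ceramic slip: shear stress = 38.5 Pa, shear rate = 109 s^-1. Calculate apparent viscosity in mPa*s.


eta = tau/gamma * 1000 = 38.5/109 * 1000 = 353.2 mPa*s

353.2


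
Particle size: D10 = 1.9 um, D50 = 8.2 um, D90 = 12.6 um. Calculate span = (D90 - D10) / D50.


Span = (12.6 - 1.9) / 8.2 = 10.7 / 8.2 = 1.305

1.305


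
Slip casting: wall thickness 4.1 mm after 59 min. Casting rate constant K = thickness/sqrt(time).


K = 4.1 / sqrt(59) = 4.1 / 7.6811 = 0.534 mm/min^0.5

0.534


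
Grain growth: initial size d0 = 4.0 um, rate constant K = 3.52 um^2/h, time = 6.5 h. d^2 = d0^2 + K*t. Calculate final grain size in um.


d^2 = 4.0^2 + 3.52*6.5 = 38.88
d = sqrt(38.88) = 6.24 um

6.24


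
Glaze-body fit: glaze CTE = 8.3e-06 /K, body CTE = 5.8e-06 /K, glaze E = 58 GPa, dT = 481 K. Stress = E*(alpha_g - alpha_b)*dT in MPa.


Stress = 58*1000*(8.3e-06 - 5.8e-06)*481 = 69.7 MPa

69.7


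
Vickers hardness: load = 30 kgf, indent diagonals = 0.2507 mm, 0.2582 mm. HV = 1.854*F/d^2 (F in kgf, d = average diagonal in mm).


d_avg = (0.2507+0.2582)/2 = 0.25445 mm
HV = 1.854*30/0.25445^2 = 859

859


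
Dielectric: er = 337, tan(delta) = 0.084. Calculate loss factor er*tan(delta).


Loss = 337 * 0.084 = 28.308

28.308


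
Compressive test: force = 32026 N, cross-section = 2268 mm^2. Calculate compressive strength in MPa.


CS = 32026 / 2268 = 14.1 MPa

14.1


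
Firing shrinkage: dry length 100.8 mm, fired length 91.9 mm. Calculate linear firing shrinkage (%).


FS = (100.8 - 91.9) / 100.8 * 100 = 8.83%

8.83


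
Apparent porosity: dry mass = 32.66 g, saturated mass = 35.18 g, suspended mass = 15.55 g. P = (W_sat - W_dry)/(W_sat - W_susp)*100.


P = (35.18 - 32.66) / (35.18 - 15.55) * 100 = 2.52 / 19.63 * 100 = 12.8%

12.8


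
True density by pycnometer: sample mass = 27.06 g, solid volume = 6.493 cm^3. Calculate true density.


TD = 27.06 / 6.493 = 4.168 g/cm^3

4.168


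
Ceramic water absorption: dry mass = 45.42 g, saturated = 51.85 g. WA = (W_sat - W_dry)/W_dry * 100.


WA = (51.85 - 45.42) / 45.42 * 100 = 14.16%

14.16


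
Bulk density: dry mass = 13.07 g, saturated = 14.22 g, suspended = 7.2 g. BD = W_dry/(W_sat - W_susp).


BD = 13.07 / (14.22 - 7.2) = 13.07 / 7.02 = 1.862 g/cm^3

1.862


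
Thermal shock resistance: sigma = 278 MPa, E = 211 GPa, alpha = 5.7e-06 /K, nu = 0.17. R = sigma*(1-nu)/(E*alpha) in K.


R = 278*(1-0.17)/(211*1000*5.7e-06) = 192 K

192


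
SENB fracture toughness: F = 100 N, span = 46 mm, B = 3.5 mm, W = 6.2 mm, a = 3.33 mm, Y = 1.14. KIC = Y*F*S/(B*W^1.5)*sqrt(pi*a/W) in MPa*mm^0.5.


KIC = 1.14*100*46/(3.5*6.2^1.5)*sqrt(pi*3.33/6.2) = 126.07

126.07


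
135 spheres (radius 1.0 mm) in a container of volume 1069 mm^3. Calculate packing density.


V_sphere = 4/3*pi*1.0^3 = 4.1888 mm^3
Total V = 135*4.1888 = 565.488 mm^3
PD = 565.488 / 1069 = 0.529

0.529


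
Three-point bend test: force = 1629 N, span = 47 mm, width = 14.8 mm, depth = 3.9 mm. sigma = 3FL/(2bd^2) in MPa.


sigma = 3*1629*47/(2*14.8*3.9^2) = 510.2 MPa

510.2


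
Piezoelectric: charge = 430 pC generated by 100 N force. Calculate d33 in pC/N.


d33 = 430 / 100 = 4.3 pC/N

4.3


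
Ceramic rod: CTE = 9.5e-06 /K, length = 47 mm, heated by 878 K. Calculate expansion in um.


dL = 9.5e-06 * 47 * 878 * 1000 = 392.027 um

392.027


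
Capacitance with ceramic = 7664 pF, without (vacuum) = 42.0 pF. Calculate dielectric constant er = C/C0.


er = 7664 / 42.0 = 182.48

182.48


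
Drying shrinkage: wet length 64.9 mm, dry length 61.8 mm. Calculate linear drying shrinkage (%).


DS = (64.9 - 61.8) / 64.9 * 100 = 4.78%

4.78


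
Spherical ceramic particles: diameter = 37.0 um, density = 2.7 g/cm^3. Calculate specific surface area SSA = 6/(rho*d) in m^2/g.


SSA = 6 / (2.7 * 37.0) = 0.06 m^2/g

0.06


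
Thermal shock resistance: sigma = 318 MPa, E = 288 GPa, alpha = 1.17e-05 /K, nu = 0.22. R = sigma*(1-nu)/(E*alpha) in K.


R = 318*(1-0.22)/(288*1000*1.17e-05) = 74 K

74


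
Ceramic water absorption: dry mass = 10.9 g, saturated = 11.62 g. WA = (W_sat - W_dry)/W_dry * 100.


WA = (11.62 - 10.9) / 10.9 * 100 = 6.61%

6.61


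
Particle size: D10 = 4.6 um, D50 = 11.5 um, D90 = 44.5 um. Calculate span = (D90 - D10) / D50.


Span = (44.5 - 4.6) / 11.5 = 39.9 / 11.5 = 3.47

3.47


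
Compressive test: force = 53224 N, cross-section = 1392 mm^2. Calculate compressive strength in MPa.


CS = 53224 / 1392 = 38.2 MPa

38.2


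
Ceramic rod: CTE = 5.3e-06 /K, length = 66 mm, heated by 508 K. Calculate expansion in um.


dL = 5.3e-06 * 66 * 508 * 1000 = 177.698 um

177.698


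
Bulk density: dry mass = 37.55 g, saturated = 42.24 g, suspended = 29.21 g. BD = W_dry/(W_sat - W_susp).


BD = 37.55 / (42.24 - 29.21) = 37.55 / 13.03 = 2.882 g/cm^3

2.882


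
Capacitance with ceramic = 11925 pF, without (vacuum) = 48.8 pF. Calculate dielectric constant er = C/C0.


er = 11925 / 48.8 = 244.36

244.36


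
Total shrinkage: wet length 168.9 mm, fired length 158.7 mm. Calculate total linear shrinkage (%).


TS = (168.9 - 158.7) / 168.9 * 100 = 6.04%

6.04


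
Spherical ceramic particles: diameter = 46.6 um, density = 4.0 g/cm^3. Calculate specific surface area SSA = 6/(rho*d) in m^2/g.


SSA = 6 / (4.0 * 46.6) = 0.032 m^2/g

0.032


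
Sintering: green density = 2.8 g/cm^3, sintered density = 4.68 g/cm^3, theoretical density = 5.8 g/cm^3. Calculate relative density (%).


Relative = 4.68 / 5.8 * 100 = 80.7%

80.7


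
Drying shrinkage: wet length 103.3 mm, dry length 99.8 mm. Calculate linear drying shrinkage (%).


DS = (103.3 - 99.8) / 103.3 * 100 = 3.39%

3.39


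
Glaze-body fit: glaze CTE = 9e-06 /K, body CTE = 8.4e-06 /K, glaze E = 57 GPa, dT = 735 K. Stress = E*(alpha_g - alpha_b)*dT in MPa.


Stress = 57*1000*(9e-06 - 8.4e-06)*735 = 25.1 MPa

25.1


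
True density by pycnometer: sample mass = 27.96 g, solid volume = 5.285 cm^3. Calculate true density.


TD = 27.96 / 5.285 = 5.29 g/cm^3

5.29


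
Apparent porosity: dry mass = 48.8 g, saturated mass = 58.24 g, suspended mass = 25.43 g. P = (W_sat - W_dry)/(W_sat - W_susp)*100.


P = (58.24 - 48.8) / (58.24 - 25.43) * 100 = 9.44 / 32.81 * 100 = 28.8%

28.8


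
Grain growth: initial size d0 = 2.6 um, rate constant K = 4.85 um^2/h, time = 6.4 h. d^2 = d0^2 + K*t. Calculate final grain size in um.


d^2 = 2.6^2 + 4.85*6.4 = 37.8
d = sqrt(37.8) = 6.15 um

6.15


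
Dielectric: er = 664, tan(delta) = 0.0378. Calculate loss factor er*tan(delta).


Loss = 664 * 0.0378 = 25.099

25.099


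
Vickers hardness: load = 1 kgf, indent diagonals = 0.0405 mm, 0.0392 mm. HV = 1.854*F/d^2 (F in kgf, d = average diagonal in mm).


d_avg = (0.0405+0.0392)/2 = 0.03985 mm
HV = 1.854*1/0.03985^2 = 1167

1167


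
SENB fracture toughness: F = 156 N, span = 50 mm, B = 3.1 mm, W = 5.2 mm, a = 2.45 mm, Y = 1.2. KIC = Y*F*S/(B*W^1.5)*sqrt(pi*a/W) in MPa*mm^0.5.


KIC = 1.2*156*50/(3.1*5.2^1.5)*sqrt(pi*2.45/5.2) = 309.79

309.79


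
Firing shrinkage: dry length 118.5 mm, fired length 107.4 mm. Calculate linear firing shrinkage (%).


FS = (118.5 - 107.4) / 118.5 * 100 = 9.37%

9.37


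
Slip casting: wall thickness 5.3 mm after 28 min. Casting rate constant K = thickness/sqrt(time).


K = 5.3 / sqrt(28) = 5.3 / 5.2915 = 1.002 mm/min^0.5

1.002


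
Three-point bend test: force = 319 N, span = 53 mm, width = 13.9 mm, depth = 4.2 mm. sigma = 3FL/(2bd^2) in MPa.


sigma = 3*319*53/(2*13.9*4.2^2) = 103.4 MPa

103.4


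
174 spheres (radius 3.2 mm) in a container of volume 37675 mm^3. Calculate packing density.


V_sphere = 4/3*pi*3.2^3 = 137.2583 mm^3
Total V = 174*137.2583 = 23882.9442 mm^3
PD = 23882.9442 / 37675 = 0.634

0.634


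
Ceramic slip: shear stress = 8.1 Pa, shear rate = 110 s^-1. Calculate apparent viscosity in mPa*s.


eta = tau/gamma * 1000 = 8.1/110 * 1000 = 73.6 mPa*s

73.6


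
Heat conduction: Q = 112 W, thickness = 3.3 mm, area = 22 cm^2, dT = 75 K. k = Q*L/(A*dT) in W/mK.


k = 112*3.3/1000/(22/10000*75) = 2.24 W/mK

2.24


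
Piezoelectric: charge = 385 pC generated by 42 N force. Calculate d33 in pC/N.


d33 = 385 / 42 = 9.2 pC/N

9.2


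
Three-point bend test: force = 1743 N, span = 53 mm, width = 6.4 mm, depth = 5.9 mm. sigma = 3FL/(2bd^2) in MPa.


sigma = 3*1743*53/(2*6.4*5.9^2) = 622.0 MPa

622.0


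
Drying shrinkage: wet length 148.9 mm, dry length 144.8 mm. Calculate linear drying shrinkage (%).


DS = (148.9 - 144.8) / 148.9 * 100 = 2.75%

2.75


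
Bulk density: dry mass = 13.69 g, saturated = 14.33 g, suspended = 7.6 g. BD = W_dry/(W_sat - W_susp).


BD = 13.69 / (14.33 - 7.6) = 13.69 / 6.73 = 2.034 g/cm^3

2.034


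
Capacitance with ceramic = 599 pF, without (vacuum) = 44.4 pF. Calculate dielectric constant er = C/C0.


er = 599 / 44.4 = 13.49

13.49


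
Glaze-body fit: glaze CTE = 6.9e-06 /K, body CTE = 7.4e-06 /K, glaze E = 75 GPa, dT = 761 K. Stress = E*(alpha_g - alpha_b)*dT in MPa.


Stress = 75*1000*(6.9e-06 - 7.4e-06)*761 = -28.5 MPa

-28.5


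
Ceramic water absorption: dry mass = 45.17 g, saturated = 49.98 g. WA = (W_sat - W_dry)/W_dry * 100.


WA = (49.98 - 45.17) / 45.17 * 100 = 10.65%

10.65


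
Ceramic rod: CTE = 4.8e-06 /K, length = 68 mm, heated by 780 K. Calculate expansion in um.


dL = 4.8e-06 * 68 * 780 * 1000 = 254.592 um

254.592


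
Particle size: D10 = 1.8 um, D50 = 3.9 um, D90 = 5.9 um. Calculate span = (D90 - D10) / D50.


Span = (5.9 - 1.8) / 3.9 = 4.1 / 3.9 = 1.051

1.051


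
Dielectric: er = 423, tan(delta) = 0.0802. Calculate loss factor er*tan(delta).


Loss = 423 * 0.0802 = 33.925

33.925


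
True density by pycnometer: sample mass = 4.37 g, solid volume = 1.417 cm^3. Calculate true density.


TD = 4.37 / 1.417 = 3.084 g/cm^3

3.084


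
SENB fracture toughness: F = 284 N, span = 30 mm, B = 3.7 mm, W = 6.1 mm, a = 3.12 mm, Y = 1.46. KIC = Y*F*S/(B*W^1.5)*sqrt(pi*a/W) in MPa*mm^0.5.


KIC = 1.46*284*30/(3.7*6.1^1.5)*sqrt(pi*3.12/6.1) = 282.87

282.87


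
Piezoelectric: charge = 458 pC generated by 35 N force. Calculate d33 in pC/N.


d33 = 458 / 35 = 13.1 pC/N

13.1


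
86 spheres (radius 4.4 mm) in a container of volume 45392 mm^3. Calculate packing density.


V_sphere = 4/3*pi*4.4^3 = 356.8179 mm^3
Total V = 86*356.8179 = 30686.3394 mm^3
PD = 30686.3394 / 45392 = 0.676

0.676


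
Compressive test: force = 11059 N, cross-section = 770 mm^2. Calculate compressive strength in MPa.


CS = 11059 / 770 = 14.4 MPa

14.4


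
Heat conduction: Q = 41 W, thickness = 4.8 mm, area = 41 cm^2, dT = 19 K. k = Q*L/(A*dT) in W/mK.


k = 41*4.8/1000/(41/10000*19) = 2.53 W/mK

2.53


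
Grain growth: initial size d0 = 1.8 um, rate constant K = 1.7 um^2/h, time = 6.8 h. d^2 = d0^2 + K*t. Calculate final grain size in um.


d^2 = 1.8^2 + 1.7*6.8 = 14.8
d = sqrt(14.8) = 3.85 um

3.85


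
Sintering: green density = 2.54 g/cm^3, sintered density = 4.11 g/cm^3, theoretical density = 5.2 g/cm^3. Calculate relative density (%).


Relative = 4.11 / 5.2 * 100 = 79.0%

79.0


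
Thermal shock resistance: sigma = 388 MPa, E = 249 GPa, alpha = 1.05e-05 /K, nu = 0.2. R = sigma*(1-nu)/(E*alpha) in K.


R = 388*(1-0.2)/(249*1000*1.05e-05) = 119 K

119


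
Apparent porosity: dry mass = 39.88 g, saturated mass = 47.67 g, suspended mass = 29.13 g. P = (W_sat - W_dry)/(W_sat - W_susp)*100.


P = (47.67 - 39.88) / (47.67 - 29.13) * 100 = 7.79 / 18.54 * 100 = 42.0%

42.0


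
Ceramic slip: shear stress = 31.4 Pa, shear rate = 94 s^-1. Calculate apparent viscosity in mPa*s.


eta = tau/gamma * 1000 = 31.4/94 * 1000 = 334.0 mPa*s

334.0


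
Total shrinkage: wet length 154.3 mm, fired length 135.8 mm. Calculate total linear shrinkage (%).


TS = (154.3 - 135.8) / 154.3 * 100 = 11.99%

11.99


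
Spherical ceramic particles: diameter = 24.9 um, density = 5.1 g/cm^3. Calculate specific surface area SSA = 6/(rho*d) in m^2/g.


SSA = 6 / (5.1 * 24.9) = 0.047 m^2/g

0.047


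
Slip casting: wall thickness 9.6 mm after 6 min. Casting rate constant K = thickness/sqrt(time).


K = 9.6 / sqrt(6) = 9.6 / 2.4495 = 3.919 mm/min^0.5

3.919


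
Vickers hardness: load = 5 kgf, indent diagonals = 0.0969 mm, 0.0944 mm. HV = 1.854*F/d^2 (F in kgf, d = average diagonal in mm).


d_avg = (0.0969+0.0944)/2 = 0.09565 mm
HV = 1.854*5/0.09565^2 = 1013

1013


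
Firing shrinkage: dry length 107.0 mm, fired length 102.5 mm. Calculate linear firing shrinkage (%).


FS = (107.0 - 102.5) / 107.0 * 100 = 4.21%

4.21


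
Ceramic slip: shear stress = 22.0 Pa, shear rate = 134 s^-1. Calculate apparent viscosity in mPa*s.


eta = tau/gamma * 1000 = 22.0/134 * 1000 = 164.2 mPa*s

164.2


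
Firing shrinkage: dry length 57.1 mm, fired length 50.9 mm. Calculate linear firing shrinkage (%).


FS = (57.1 - 50.9) / 57.1 * 100 = 10.86%

10.86


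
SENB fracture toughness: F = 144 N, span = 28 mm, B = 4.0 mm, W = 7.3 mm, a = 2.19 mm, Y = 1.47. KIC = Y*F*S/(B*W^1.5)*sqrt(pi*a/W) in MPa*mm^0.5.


KIC = 1.47*144*28/(4.0*7.3^1.5)*sqrt(pi*2.19/7.3) = 72.93

72.93


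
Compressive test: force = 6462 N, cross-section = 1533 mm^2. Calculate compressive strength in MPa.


CS = 6462 / 1533 = 4.2 MPa

4.2


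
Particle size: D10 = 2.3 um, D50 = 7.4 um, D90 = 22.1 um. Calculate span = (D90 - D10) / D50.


Span = (22.1 - 2.3) / 7.4 = 19.8 / 7.4 = 2.676

2.676


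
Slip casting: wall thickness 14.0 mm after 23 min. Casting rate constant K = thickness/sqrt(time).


K = 14.0 / sqrt(23) = 14.0 / 4.7958 = 2.919 mm/min^0.5

2.919


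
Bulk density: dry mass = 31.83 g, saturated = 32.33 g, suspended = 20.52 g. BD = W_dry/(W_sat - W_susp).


BD = 31.83 / (32.33 - 20.52) = 31.83 / 11.81 = 2.695 g/cm^3

2.695


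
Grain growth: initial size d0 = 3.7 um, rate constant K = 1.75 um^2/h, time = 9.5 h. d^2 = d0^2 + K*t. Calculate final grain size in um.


d^2 = 3.7^2 + 1.75*9.5 = 30.315
d = sqrt(30.315) = 5.51 um

5.51


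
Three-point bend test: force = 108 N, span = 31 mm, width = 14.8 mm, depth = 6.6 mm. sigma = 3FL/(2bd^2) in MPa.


sigma = 3*108*31/(2*14.8*6.6^2) = 7.8 MPa

7.8


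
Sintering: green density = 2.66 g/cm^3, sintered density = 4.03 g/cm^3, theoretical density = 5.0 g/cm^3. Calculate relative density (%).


Relative = 4.03 / 5.0 * 100 = 80.6%

80.6


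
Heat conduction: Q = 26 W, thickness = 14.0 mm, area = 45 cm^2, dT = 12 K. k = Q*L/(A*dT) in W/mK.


k = 26*14.0/1000/(45/10000*12) = 6.74 W/mK

6.74


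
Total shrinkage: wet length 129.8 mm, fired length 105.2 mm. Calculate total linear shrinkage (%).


TS = (129.8 - 105.2) / 129.8 * 100 = 18.95%

18.95


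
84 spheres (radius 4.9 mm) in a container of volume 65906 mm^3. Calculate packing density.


V_sphere = 4/3*pi*4.9^3 = 492.807 mm^3
Total V = 84*492.807 = 41395.788 mm^3
PD = 41395.788 / 65906 = 0.628

0.628


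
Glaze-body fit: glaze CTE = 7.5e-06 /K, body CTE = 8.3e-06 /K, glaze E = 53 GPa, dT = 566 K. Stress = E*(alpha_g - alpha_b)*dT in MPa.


Stress = 53*1000*(7.5e-06 - 8.3e-06)*566 = -24.0 MPa

-24.0


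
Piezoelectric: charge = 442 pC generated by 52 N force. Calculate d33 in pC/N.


d33 = 442 / 52 = 8.5 pC/N

8.5


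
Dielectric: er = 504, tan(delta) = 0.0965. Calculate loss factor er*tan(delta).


Loss = 504 * 0.0965 = 48.636

48.636


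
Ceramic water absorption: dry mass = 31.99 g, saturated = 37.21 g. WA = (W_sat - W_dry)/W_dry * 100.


WA = (37.21 - 31.99) / 31.99 * 100 = 16.32%

16.32


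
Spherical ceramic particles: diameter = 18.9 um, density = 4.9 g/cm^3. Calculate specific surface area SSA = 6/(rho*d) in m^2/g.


SSA = 6 / (4.9 * 18.9) = 0.065 m^2/g

0.065


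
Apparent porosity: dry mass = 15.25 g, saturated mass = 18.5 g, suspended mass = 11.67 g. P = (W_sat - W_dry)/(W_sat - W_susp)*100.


P = (18.5 - 15.25) / (18.5 - 11.67) * 100 = 3.25 / 6.83 * 100 = 47.6%

47.6


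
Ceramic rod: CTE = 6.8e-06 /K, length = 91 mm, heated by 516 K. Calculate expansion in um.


dL = 6.8e-06 * 91 * 516 * 1000 = 319.301 um

319.301


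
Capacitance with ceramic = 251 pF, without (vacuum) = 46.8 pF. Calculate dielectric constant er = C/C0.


er = 251 / 46.8 = 5.36

5.36


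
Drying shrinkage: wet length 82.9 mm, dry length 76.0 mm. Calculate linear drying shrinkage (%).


DS = (82.9 - 76.0) / 82.9 * 100 = 8.32%

8.32


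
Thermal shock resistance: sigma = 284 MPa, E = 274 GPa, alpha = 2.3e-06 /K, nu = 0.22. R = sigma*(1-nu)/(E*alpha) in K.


R = 284*(1-0.22)/(274*1000*2.3e-06) = 352 K

352


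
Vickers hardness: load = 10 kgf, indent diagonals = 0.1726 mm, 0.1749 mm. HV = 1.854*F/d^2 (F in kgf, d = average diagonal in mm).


d_avg = (0.1726+0.1749)/2 = 0.17375 mm
HV = 1.854*10/0.17375^2 = 614

614


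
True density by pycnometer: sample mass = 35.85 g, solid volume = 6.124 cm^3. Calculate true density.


TD = 35.85 / 6.124 = 5.854 g/cm^3

5.854


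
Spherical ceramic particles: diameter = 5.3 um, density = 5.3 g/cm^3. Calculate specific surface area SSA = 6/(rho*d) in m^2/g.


SSA = 6 / (5.3 * 5.3) = 0.214 m^2/g

0.214


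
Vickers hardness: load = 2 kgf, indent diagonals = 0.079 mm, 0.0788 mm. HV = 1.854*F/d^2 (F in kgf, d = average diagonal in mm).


d_avg = (0.079+0.0788)/2 = 0.0789 mm
HV = 1.854*2/0.0789^2 = 596

596


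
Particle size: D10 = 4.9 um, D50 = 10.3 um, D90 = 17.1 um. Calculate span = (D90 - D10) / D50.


Span = (17.1 - 4.9) / 10.3 = 12.2 / 10.3 = 1.184

1.184


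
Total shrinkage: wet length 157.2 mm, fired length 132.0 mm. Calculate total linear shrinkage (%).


TS = (157.2 - 132.0) / 157.2 * 100 = 16.03%

16.03


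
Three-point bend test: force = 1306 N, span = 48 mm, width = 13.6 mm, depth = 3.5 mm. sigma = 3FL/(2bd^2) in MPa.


sigma = 3*1306*48/(2*13.6*3.5^2) = 564.4 MPa

564.4


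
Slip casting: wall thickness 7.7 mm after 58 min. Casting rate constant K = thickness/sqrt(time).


K = 7.7 / sqrt(58) = 7.7 / 7.6158 = 1.011 mm/min^0.5

1.011


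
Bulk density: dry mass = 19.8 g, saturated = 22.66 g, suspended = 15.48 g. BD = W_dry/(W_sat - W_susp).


BD = 19.8 / (22.66 - 15.48) = 19.8 / 7.18 = 2.758 g/cm^3

2.758


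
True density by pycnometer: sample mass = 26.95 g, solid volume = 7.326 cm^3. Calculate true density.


TD = 26.95 / 7.326 = 3.679 g/cm^3

3.679


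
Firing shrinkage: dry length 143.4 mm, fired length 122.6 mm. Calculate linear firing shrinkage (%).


FS = (143.4 - 122.6) / 143.4 * 100 = 14.5%

14.5


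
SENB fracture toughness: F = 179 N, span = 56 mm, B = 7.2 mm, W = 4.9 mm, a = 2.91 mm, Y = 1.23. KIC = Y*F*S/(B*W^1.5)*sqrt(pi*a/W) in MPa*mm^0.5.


KIC = 1.23*179*56/(7.2*4.9^1.5)*sqrt(pi*2.91/4.9) = 215.65

215.65


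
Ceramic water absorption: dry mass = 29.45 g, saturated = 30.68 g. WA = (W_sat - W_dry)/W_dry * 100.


WA = (30.68 - 29.45) / 29.45 * 100 = 4.18%

4.18


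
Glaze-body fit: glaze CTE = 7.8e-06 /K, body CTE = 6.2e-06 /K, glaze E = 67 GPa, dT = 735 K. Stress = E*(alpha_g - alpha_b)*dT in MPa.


Stress = 67*1000*(7.8e-06 - 6.2e-06)*735 = 78.8 MPa

78.8


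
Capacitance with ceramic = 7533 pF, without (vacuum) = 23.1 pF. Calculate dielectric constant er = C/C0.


er = 7533 / 23.1 = 326.1

326.1


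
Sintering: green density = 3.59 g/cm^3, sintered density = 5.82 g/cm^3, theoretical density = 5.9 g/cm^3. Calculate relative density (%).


Relative = 5.82 / 5.9 * 100 = 98.6%

98.6


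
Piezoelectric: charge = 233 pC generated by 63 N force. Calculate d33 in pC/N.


d33 = 233 / 63 = 3.7 pC/N

3.7


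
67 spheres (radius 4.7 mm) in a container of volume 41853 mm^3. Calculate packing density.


V_sphere = 4/3*pi*4.7^3 = 434.8928 mm^3
Total V = 67*434.8928 = 29137.8176 mm^3
PD = 29137.8176 / 41853 = 0.696

0.696


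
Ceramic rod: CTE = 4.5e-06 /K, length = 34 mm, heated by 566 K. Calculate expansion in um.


dL = 4.5e-06 * 34 * 566 * 1000 = 86.598 um

86.598


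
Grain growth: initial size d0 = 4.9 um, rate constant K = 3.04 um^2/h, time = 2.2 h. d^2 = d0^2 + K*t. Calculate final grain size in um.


d^2 = 4.9^2 + 3.04*2.2 = 30.698
d = sqrt(30.698) = 5.54 um

5.54


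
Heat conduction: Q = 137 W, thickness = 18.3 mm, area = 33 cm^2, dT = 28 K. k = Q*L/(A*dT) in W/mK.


k = 137*18.3/1000/(33/10000*28) = 27.13 W/mK

27.13


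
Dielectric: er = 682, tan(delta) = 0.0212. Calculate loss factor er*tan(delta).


Loss = 682 * 0.0212 = 14.458

14.458


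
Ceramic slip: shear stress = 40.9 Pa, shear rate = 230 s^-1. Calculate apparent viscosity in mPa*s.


eta = tau/gamma * 1000 = 40.9/230 * 1000 = 177.8 mPa*s

177.8


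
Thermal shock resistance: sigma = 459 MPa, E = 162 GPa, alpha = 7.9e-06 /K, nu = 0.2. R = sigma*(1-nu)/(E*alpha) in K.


R = 459*(1-0.2)/(162*1000*7.9e-06) = 287 K

287


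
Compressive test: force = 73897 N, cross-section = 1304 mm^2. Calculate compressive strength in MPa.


CS = 73897 / 1304 = 56.7 MPa

56.7


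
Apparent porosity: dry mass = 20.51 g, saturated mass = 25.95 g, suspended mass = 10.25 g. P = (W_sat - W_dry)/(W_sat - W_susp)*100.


P = (25.95 - 20.51) / (25.95 - 10.25) * 100 = 5.44 / 15.7 * 100 = 34.6%

34.6
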